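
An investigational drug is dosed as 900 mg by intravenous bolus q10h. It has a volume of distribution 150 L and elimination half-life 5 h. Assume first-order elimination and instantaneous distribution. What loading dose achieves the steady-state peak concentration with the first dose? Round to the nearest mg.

1200 mg

f = (1/2)^(10/5) ≈ 0.250000; accumulation ratio R = 1/(1−f) ≈ 1.33333.
Loading dose to hit Cmax,ss on first dose: D_load = D_maint·R ≈ 900 × 1.33333 ≈ 1200.00 mg.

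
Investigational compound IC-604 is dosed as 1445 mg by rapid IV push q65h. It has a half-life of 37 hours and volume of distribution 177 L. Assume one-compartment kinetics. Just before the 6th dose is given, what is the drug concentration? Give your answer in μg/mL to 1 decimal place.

f = (1/2)^(τ/t½) = (1/2)^(65/37) ≈ 0.2959.
C₀ = D/Vd = 1445/177 ≈ 8.164 μg/mL.
Before the 6th dose, 5 doses have been given. Superposition: Cmin = C₀·(f + f² + … + f^5).
≈ 8.164 × (0.2959 + 0.0876 + 0.0259 + 0.0077 + 0.0023) ≈ 8.164 × 0.4194 ≈ 3.424 μg/mL.

3.4 μg/mL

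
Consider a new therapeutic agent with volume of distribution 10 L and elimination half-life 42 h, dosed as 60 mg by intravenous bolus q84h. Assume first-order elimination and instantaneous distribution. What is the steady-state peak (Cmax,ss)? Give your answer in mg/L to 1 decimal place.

The dosing interval is 2 half-lives, so f = 2^(−2) = 0.25.
At steady state, R = 1/(1 − 0.25) = 4/3.
Single-dose peak C₀ = D/Vd = 60/10 = 6 mg/L.
Steady-state peak Cmax,ss = C₀·R = 6 × 4/3 ≈ 8.000 mg/L.

8.0 mg/L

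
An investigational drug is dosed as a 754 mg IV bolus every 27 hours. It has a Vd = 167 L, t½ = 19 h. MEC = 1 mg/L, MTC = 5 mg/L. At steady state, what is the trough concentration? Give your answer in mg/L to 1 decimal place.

2.7 mg/L

Over one 27-h interval, 27/19 ≈ 1.4211 half-lives elapse, leaving f ≈ 0.3734 of each dose.
Single-dose peak C₀ = D/Vd = 754/167 ≈ 4.515 mg/L.
Steady-state trough Cmin,ss = C₀·f/(1−f) ≈ 4.515 × 0.3734/0.6266 ≈ 2.691 mg/L.
Trough 2.7 mg/L vs MEC 1 mg/L: adequate.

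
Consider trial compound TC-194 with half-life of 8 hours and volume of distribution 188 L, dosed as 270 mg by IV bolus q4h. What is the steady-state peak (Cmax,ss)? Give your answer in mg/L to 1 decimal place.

k = ln2/t½ = ln2/8 ≈ 0.086643 h⁻¹; fraction remaining f = e^(−kτ) = e^(−0.086643×4) ≈ 0.7071.
At steady state, accumulation factor R = 1/(1 − e^(−kτ)) ≈ 3.4141.
Single-dose peak C₀ = D/Vd = 270/188 ≈ 1.436 mg/L.
Steady-state peak Cmax,ss = C₀·R ≈ 1.436 × 3.4141 ≈ 4.903 mg/L.

4.9 mg/L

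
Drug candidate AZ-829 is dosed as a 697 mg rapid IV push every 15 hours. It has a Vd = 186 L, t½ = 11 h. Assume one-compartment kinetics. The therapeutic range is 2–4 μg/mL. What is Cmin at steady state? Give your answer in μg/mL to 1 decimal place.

Over one 15-h interval, 15/11 ≈ 1.3636 half-lives elapse, leaving f ≈ 0.3886 of each dose.
Each bolus raises the concentration by D/Vd = 697/186 ≈ 3.747 μg/mL.
Steady-state trough Cmin,ss = C₀·f/(1−f) ≈ 3.747 × 0.3886/0.6114 ≈ 2.382 μg/mL.
Trough 2.4 μg/mL vs MEC 2 μg/mL: adequate.

2.4 μg/mL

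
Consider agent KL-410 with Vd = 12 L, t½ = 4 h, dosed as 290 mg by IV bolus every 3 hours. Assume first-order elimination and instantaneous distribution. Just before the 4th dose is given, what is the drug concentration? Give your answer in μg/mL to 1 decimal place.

f = (1/2)^(τ/t½) = (1/2)^(3/4) ≈ 0.5946.
C₀ = D/Vd = 290/12 ≈ 24.167 μg/mL.
Before the 4th dose, 3 doses have been given. Superposition: Cmin = C₀·(f + f² + … + f^3).
≈ 24.167 × (0.5946 + 0.3535 + 0.2102) ≈ 24.167 × 1.1583 ≈ 27.993 μg/mL.

28.0 μg/mL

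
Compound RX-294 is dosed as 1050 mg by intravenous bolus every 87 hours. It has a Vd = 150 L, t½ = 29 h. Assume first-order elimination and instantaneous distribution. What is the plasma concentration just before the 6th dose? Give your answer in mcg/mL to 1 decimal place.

1.0 mcg/mL

f = (1/2)^(τ/t½) = (1/2)^(87/29) ≈ 0.1250.
C₀ = D/Vd = 1050/150 ≈ 7.000 mcg/mL.
Before the 6th dose, 5 doses have been given. Superposition: Cmin = C₀·(f + f² + … + f^5).
≈ 7.000 × (0.1250 + 0.0156 + 0.0020 + 0.0002 + 0.0000) ≈ 7.000 × 0.1428 ≈ 1.000 mcg/mL.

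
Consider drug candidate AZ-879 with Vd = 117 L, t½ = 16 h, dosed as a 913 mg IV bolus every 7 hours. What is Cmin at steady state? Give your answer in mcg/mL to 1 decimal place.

τ/t½ = 7/16 ≈ 0.4375, so fraction remaining f = (1/2)^(7/16) ≈ 0.7384.
Single-dose peak C₀ = D/Vd = 913/117 ≈ 7.803 mcg/mL.
Steady-state trough Cmin,ss = C₀·f/(1−f) ≈ 7.803 × 0.7384/0.2616 ≈ 22.025 mcg/mL.

22.0 mcg/mL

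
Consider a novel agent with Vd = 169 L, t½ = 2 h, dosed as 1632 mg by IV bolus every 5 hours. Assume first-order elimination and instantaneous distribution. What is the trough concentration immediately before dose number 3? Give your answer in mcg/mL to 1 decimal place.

f = (1/2)^(τ/t½) = (1/2)^(5/2) ≈ 0.1768.
C₀ = D/Vd = 1632/169 ≈ 9.657 mcg/mL.
Before the 3rd dose, 2 doses have been given. Superposition: Cmin = C₀·(f + f²).
≈ 9.657 × (0.1768 + 0.0313) ≈ 9.657 × 0.2081 ≈ 2.010 mcg/mL.

2.0 mcg/mL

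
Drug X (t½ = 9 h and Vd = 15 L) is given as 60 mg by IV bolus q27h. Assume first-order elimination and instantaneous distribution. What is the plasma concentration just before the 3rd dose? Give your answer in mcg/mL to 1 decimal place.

0.6 mcg/mL

f = (1/2)^(τ/t½) = (1/2)^(27/9) ≈ 0.1250.
C₀ = D/Vd = 60/15 ≈ 4.000 mcg/mL.
Before the 3rd dose, 2 doses have been given. Superposition: Cmin = C₀·(f + f²).
≈ 4.000 × (0.1250 + 0.0156) ≈ 4.000 × 0.1406 ≈ 0.562 mcg/mL.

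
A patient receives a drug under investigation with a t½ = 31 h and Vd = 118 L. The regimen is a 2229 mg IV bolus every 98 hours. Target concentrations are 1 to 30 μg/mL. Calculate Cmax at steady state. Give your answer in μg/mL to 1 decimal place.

21.3 μg/mL

k = ln2/t½ = ln2/31 ≈ 0.022360 h⁻¹; fraction remaining f = e^(−kτ) = e^(−0.022360×98) ≈ 0.1118.
At steady state, accumulation factor R = 1/(1 − e^(−kτ)) ≈ 1.1259.
Each bolus raises the concentration by D/Vd = 2229/118 ≈ 18.890 μg/mL.
Steady-state peak Cmax,ss = C₀·R ≈ 18.890 × 1.1259 ≈ 21.268 μg/mL.
Peak 21.3 μg/mL vs MTC 30 μg/mL: below toxic threshold.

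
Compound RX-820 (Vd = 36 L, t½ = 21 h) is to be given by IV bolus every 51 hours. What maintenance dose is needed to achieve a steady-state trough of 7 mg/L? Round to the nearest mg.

1105 mg

τ/t½ = 51/21 ≈ 2.4286, so f = (1/2)^(51/21) ≈ 0.185749.
Cmin,ss = (D/Vd)·f/(1−f), so D = Cmin,ss·Vd·(1−f)/f.
D = 7 × 36 × (1−f)/f ≈ 7 × 36 × 4.38361 ≈ 1104.67 mg.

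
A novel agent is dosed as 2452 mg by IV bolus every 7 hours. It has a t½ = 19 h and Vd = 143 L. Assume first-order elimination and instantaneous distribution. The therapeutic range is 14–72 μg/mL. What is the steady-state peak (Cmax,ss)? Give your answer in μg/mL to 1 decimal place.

Over one 7-h interval, 7/19 ≈ 0.36842 half-lives elapse, leaving f ≈ 0.7746 of each dose.
Accumulation ratio R = 1/(1 − f) ≈ 1/0.2254 ≈ 4.4366.
Each bolus raises the concentration by D/Vd = 2452/143 ≈ 17.147 μg/mL.
Steady-state peak Cmax,ss = C₀·R ≈ 17.147 × 4.4366 ≈ 76.074 μg/mL.
Peak 76.1 μg/mL vs MTC 72 μg/mL: exceeds toxic threshold.

76.1 μg/mL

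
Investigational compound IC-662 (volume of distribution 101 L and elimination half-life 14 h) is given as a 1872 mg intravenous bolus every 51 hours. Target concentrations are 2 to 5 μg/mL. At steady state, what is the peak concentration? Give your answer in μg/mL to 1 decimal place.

k = ln2/t½ = ln2/14 ≈ 0.049511 h⁻¹; fraction remaining f = e^(−kτ) = e^(−0.049511×51) ≈ 0.0801.
At steady state, accumulation factor R = 1/(1 − e^(−kτ)) ≈ 1.0871.
Single-dose peak C₀ = D/Vd = 1872/101 ≈ 18.535 μg/mL.
Steady-state peak Cmax,ss = C₀·R ≈ 18.535 × 1.0871 ≈ 20.149 μg/mL.
Peak 20.1 μg/mL vs MTC 5 μg/mL: exceeds toxic threshold.

20.1 μg/mL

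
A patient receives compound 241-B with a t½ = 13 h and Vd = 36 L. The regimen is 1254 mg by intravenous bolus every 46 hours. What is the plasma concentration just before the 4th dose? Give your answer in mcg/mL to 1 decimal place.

3.3 mcg/mL

f = (1/2)^(τ/t½) = (1/2)^(46/13) ≈ 0.0861.
C₀ = D/Vd = 1254/36 ≈ 34.833 mcg/mL.
Before the 4th dose, 3 doses have been given. Superposition: Cmin = C₀·(f + f² + … + f^3).
≈ 34.833 × (0.0861 + 0.0074 + 0.0006) ≈ 34.833 × 0.0941 ≈ 3.278 mcg/mL.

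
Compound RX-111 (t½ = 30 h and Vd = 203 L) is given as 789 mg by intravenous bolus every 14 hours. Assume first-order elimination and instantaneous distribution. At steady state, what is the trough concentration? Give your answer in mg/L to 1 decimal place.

10.2 mg/L

k = ln2/t½ = ln2/30 ≈ 0.023105 h⁻¹; fraction remaining f = e^(−kτ) = e^(−0.023105×14) ≈ 0.7236.
At steady state, accumulation factor R = 1/(1 − e^(−kτ)) ≈ 3.6179.
Each bolus raises the concentration by D/Vd = 789/203 ≈ 3.887 mg/L.
Steady-state peak Cmax,ss = C₀·R ≈ 3.887 × 3.6179 ≈ 14.063 mg/L.
Steady-state trough Cmin,ss = Cmax,ss·f ≈ 14.063 × 0.7236 ≈ 10.176 mg/L.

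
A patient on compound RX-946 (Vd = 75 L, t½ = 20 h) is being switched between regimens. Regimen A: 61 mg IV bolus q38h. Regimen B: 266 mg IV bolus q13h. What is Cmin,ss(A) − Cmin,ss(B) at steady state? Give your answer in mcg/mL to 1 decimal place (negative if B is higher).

Regimen A: f = (1/2)^(38/20) ≈ 0.2679; Cmin,ss = (61/75)·f/(1−f) ≈ 0.298 mcg/mL.
Regimen B: f = (1/2)^(13/20) ≈ 0.6373; Cmin,ss = (266/75)·f/(1−f) ≈ 6.232 mcg/mL.
Difference ≈ 0.298 − 6.232 ≈ -5.934 mcg/mL.

-5.9 mcg/mL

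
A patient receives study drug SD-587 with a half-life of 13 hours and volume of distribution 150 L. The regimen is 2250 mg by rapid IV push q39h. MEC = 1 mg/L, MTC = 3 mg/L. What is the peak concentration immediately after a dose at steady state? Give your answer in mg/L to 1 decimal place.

17.1 mg/L

τ = 39 h = 3 half-lives, so f = (1/2)^3 = 0.125.
Accumulation ratio R = 1/(1 − f) = 1/0.875 = 8/7.
Single-dose peak C₀ = D/Vd = 2250/150 = 15 mg/L.
Steady-state peak Cmax,ss = C₀·R = 15 × 8/7 ≈ 17.143 mg/L.
Peak 17.1 mg/L vs MTC 3 mg/L: exceeds toxic threshold.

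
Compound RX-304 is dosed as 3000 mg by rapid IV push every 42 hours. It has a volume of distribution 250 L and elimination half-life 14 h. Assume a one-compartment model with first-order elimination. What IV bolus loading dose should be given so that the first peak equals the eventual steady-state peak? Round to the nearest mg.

3429 mg

f = (1/2)^(42/14) ≈ 0.125000; accumulation ratio R = 1/(1−f) ≈ 1.14286.
Loading dose to hit Cmax,ss on first dose: D_load = D_maint·R ≈ 3000 × 1.14286 ≈ 3428.58 mg.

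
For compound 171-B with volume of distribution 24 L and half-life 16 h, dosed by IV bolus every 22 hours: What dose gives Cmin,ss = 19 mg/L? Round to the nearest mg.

727 mg

τ/t½ = 22/16 ≈ 1.375, so f = (1/2)^(22/16) ≈ 0.385553.
Cmin,ss = (D/Vd)·f/(1−f), so D = Cmin,ss·Vd·(1−f)/f.
D = 19 × 24 × (1−f)/f ≈ 19 × 24 × 1.59368 ≈ 726.72 mg.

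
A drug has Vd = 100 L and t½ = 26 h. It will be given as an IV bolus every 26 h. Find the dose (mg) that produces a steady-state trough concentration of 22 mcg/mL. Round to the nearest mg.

2200 mg

τ/t½ = 26/26 ≈ 1, so f = (1/2)^(26/26) ≈ 0.500000.
Cmin,ss = (D/Vd)·f/(1−f), so D = Cmin,ss·Vd·(1−f)/f.
D = 22 × 100 × (1−f)/f ≈ 22 × 100 × 1.00000 ≈ 2200.00 mg.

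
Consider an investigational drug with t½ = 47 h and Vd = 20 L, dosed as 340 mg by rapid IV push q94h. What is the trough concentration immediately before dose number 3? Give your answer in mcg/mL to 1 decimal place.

5.3 mcg/mL

f = (1/2)^(τ/t½) = (1/2)^(94/47) ≈ 0.2500.
C₀ = D/Vd = 340/20 ≈ 17.000 mcg/mL.
Before the 3rd dose, 2 doses have been given. Superposition: Cmin = C₀·(f + f²).
≈ 17.000 × (0.2500 + 0.0625) ≈ 17.000 × 0.3125 ≈ 5.312 mcg/mL.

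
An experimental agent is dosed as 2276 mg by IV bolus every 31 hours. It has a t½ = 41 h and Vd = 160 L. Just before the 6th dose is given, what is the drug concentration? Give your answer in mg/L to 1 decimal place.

f = (1/2)^(τ/t½) = (1/2)^(31/41) ≈ 0.5921.
C₀ = D/Vd = 2276/160 ≈ 14.225 mg/L.
Before the 6th dose, 5 doses have been given. Superposition: Cmin = C₀·(f + f² + … + f^5).
≈ 14.225 × (0.5921 + 0.3506 + 0.2076 + 0.1229 + 0.0728) ≈ 14.225 × 1.3460 ≈ 19.147 mg/L.

19.1 mg/L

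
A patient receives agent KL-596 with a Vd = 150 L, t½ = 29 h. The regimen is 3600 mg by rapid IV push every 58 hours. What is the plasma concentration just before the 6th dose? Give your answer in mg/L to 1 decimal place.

f = (1/2)^(τ/t½) = (1/2)^(58/29) ≈ 0.2500.
C₀ = D/Vd = 3600/150 ≈ 24.000 mg/L.
Before the 6th dose, 5 doses have been given. Superposition: Cmin = C₀·(f + f² + … + f^5).
≈ 24.000 × (0.2500 + 0.0625 + 0.0156 + 0.0039 + 0.0010) ≈ 24.000 × 0.3330 ≈ 7.992 mg/L.

8.0 mg/L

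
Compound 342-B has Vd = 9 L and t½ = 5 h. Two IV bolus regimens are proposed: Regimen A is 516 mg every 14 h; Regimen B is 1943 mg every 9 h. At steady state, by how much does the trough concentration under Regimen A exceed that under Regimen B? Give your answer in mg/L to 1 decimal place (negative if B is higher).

Regimen A: f = (1/2)^(14/5) ≈ 0.1436; Cmin,ss = (516/9)·f/(1−f) ≈ 9.614 mg/L.
Regimen B: f = (1/2)^(9/5) ≈ 0.2872; Cmin,ss = (1943/9)·f/(1−f) ≈ 86.986 mg/L.
Difference ≈ 9.614 − 86.986 ≈ -77.372 mg/L.

-77.4 mg/L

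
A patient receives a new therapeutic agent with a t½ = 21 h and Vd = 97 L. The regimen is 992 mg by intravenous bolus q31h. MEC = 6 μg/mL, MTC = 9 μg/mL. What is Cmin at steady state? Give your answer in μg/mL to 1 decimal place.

5.7 μg/mL

τ/t½ = 31/21 ≈ 1.4762, so fraction remaining f = (1/2)^(31/21) ≈ 0.3594.
At steady state, accumulation factor R = 1/(1 − e^(−kτ)) ≈ 1.5610.
Single-dose peak C₀ = D/Vd = 992/97 ≈ 10.227 μg/mL.
Steady-state peak Cmax,ss = C₀·R ≈ 10.227 × 1.5610 ≈ 15.964 μg/mL.
Steady-state trough Cmin,ss = Cmax,ss·f ≈ 15.964 × 0.3594 ≈ 5.737 μg/mL.
Trough 5.7 μg/mL vs MEC 6 μg/mL: subtherapeutic.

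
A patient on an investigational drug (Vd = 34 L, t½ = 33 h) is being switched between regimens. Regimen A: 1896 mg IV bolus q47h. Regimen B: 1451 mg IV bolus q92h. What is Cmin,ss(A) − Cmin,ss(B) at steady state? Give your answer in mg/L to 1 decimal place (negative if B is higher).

25.9 mg/L

Regimen A: f = (1/2)^(47/33) ≈ 0.3726; Cmin,ss = (1896/34)·f/(1−f) ≈ 33.118 mg/L.
Regimen B: f = (1/2)^(92/33) ≈ 0.1448; Cmin,ss = (1451/34)·f/(1−f) ≈ 7.226 mg/L.
Difference ≈ 33.118 − 7.226 ≈ 25.892 mg/L.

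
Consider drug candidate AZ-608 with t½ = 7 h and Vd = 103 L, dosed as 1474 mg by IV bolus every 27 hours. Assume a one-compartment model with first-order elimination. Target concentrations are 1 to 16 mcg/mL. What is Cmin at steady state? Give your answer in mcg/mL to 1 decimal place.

1.1 mcg/mL

τ/t½ = 27/7 ≈ 3.8571, so fraction remaining f = (1/2)^(27/7) ≈ 0.0690.
Each bolus raises the concentration by D/Vd = 1474/103 ≈ 14.311 mcg/mL.
Steady-state trough Cmin,ss = C₀·f/(1−f) ≈ 14.311 × 0.0690/0.9310 ≈ 1.061 mcg/mL.
Trough 1.1 mcg/mL vs MEC 1 mcg/mL: adequate.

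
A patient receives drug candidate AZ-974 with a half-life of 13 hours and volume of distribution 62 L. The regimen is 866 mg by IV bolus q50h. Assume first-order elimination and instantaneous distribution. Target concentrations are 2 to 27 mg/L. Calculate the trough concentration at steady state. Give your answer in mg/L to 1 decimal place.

1.0 mg/L

Over one 50-h interval, 50/13 ≈ 3.8462 half-lives elapse, leaving f ≈ 0.0695 of each dose.
Each bolus raises the concentration by D/Vd = 866/62 ≈ 13.968 mg/L.
Steady-state trough Cmin,ss = C₀·f/(1−f) ≈ 13.968 × 0.0695/0.9305 ≈ 1.043 mg/L.
Trough 1.0 mg/L vs MEC 2 mg/L: subtherapeutic.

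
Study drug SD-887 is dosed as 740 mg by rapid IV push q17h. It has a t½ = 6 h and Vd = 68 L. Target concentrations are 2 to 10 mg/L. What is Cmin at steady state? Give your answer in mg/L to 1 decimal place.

τ/t½ = 17/6 ≈ 2.8333, so fraction remaining f = (1/2)^(17/6) ≈ 0.1403.
Accumulation ratio R = 1/(1 − f) ≈ 1/0.8597 ≈ 1.1632.
Each bolus raises the concentration by D/Vd = 740/68 ≈ 10.882 mg/L.
Cmax,ss = C₀/(1 − f) ≈ 10.882/0.8597 ≈ 12.658 mg/L.
Steady-state trough Cmin,ss = Cmax,ss·f ≈ 12.658 × 0.1403 ≈ 1.776 mg/L.
Trough 1.8 mg/L vs MEC 2 mg/L: subtherapeutic.

1.8 mg/L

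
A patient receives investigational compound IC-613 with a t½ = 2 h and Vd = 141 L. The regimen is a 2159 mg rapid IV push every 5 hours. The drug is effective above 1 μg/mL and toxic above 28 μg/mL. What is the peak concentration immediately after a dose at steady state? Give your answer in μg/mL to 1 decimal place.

Over one 5-h interval, 5/2 ≈ 2.5 half-lives elapse, leaving f ≈ 0.1768 of each dose.
At steady state, accumulation factor R = 1/(1 − e^(−kτ)) ≈ 1.2148.
Each bolus raises the concentration by D/Vd = 2159/141 ≈ 15.312 μg/mL.
Steady-state peak Cmax,ss = C₀·R ≈ 15.312 × 1.2148 ≈ 18.601 μg/mL.
Peak 18.6 μg/mL vs MTC 28 μg/mL: below toxic threshold.

18.6 μg/mL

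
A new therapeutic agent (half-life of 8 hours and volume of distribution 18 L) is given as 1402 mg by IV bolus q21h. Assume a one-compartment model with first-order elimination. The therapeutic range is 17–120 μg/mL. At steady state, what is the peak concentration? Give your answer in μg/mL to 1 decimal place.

93.0 μg/mL

τ/t½ = 21/8 ≈ 2.625, so fraction remaining f = (1/2)^(21/8) ≈ 0.1621.
Accumulation ratio R = 1/(1 − f) ≈ 1/0.8379 ≈ 1.1935.
Each bolus raises the concentration by D/Vd = 1402/18 ≈ 77.889 μg/mL.
Steady-state peak Cmax,ss = C₀·R ≈ 77.889 × 1.1935 ≈ 92.961 μg/mL.
Peak 93.0 μg/mL vs MTC 120 μg/mL: below toxic threshold.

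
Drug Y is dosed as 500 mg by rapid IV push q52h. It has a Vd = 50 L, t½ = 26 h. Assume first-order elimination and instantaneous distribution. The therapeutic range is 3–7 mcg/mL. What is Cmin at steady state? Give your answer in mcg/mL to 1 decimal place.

3.3 mcg/mL

τ = 52 h = 2 half-lives, so f = (1/2)^2 = 0.25.
At steady state, R = 1/(1 − 0.25) = 4/3.
Single-dose peak C₀ = D/Vd = 500/50 = 10 mcg/mL.
Steady-state peak Cmax,ss = C₀·R = 10 × 4/3 ≈ 13.333 mcg/mL.
Steady-state trough Cmin,ss = Cmax,ss·f ≈ 13.333 × 0.25 ≈ 3.333 mcg/mL.
Trough 3.3 mcg/mL vs MEC 3 mcg/mL: adequate.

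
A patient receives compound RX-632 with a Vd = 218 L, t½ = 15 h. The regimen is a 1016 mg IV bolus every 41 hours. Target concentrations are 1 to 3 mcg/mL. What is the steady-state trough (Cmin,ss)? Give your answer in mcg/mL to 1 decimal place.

Over one 41-h interval, 41/15 ≈ 2.7333 half-lives elapse, leaving f ≈ 0.1504 of each dose.
Accumulation ratio R = 1/(1 − f) ≈ 1/0.8496 ≈ 1.1770.
Each bolus raises the concentration by D/Vd = 1016/218 ≈ 4.661 mcg/mL.
Steady-state peak Cmax,ss = C₀·R ≈ 4.661 × 1.1770 ≈ 5.486 mcg/mL.
One interval later, Cmin,ss = Cmax,ss·e^(−kτ) ≈ 5.486 × 0.1504 ≈ 0.825 mcg/mL.
Trough 0.8 mcg/mL vs MEC 1 mcg/mL: subtherapeutic.

0.8 mcg/mL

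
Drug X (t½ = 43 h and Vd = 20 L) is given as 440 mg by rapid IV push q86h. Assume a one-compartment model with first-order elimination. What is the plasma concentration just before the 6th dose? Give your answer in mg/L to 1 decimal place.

7.3 mg/L

f = (1/2)^(τ/t½) = (1/2)^(86/43) ≈ 0.2500.
C₀ = D/Vd = 440/20 ≈ 22.000 mg/L.
Before the 6th dose, 5 doses have been given. Superposition: Cmin = C₀·(f + f² + … + f^5).
≈ 22.000 × (0.2500 + 0.0625 + 0.0156 + 0.0039 + 0.0010) ≈ 22.000 × 0.3330 ≈ 7.326 mg/L.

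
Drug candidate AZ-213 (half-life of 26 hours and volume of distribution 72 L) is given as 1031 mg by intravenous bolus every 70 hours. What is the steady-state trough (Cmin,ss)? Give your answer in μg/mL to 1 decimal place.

2.6 μg/mL

τ/t½ = 70/26 ≈ 2.6923, so fraction remaining f = (1/2)^(70/26) ≈ 0.1547.
At steady state, accumulation factor R = 1/(1 − e^(−kτ)) ≈ 1.1830.
Each bolus raises the concentration by D/Vd = 1031/72 ≈ 14.319 μg/mL.
Cmax,ss = C₀/(1 − f) ≈ 14.319/0.8453 ≈ 16.940 μg/mL.
Steady-state trough Cmin,ss = Cmax,ss·f ≈ 16.940 × 0.1547 ≈ 2.621 μg/mL.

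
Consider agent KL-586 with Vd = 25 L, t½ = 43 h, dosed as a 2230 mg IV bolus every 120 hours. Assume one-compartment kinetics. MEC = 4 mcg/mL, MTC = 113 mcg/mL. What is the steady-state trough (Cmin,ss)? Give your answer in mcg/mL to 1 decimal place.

Over one 120-h interval, 120/43 ≈ 2.7907 half-lives elapse, leaving f ≈ 0.1445 of each dose.
Accumulation ratio R = 1/(1 − f) ≈ 1/0.8555 ≈ 1.1689.
Single-dose peak C₀ = D/Vd = 2230/25 ≈ 89.200 mcg/mL.
Cmax,ss = C₀/(1 − f) ≈ 89.200/0.8555 ≈ 104.267 mcg/mL.
One interval later, Cmin,ss = Cmax,ss·e^(−kτ) ≈ 104.267 × 0.1445 ≈ 15.067 mcg/mL.
Trough 15.1 mcg/mL vs MEC 4 mcg/mL: adequate.

15.1 mcg/mL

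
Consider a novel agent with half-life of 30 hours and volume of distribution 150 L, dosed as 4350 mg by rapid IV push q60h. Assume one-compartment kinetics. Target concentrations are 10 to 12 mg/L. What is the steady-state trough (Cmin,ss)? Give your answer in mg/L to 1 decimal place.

τ = 60 h = 2 half-lives, so f = (1/2)^2 = 0.25.
At steady state, R = 1/(1 − 0.25) = 4/3.
Single-dose peak C₀ = D/Vd = 4350/150 = 29 mg/L.
Steady-state peak Cmax,ss = C₀·R = 29 × 4/3 ≈ 38.667 mg/L.
Steady-state trough Cmin,ss = Cmax,ss·f ≈ 38.667 × 0.25 ≈ 9.667 mg/L.
Trough 9.7 mg/L vs MEC 10 mg/L: subtherapeutic.

9.7 mg/L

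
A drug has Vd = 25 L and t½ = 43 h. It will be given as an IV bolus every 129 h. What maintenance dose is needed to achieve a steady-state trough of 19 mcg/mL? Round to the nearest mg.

3325 mg

τ/t½ = 129/43 ≈ 3, so f = (1/2)^(129/43) ≈ 0.125000.
Cmin,ss = (D/Vd)·f/(1−f), so D = Cmin,ss·Vd·(1−f)/f.
D = 19 × 25 × (1−f)/f ≈ 19 × 25 × 7.00000 ≈ 3325.00 mg.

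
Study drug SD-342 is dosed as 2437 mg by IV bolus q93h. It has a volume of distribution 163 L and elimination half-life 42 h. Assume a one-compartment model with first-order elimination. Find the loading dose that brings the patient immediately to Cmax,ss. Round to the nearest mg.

3106 mg

f = (1/2)^(93/42) ≈ 0.215493; accumulation ratio R = 1/(1−f) ≈ 1.27469.
Loading dose to hit Cmax,ss on first dose: D_load = D_maint·R ≈ 2437 × 1.27469 ≈ 3106.42 mg.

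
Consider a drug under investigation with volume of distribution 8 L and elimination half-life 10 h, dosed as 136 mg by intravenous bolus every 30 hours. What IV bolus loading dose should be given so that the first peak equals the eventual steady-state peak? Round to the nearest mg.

155 mg

f = (1/2)^(30/10) ≈ 0.125000; accumulation ratio R = 1/(1−f) ≈ 1.14286.
Loading dose to hit Cmax,ss on first dose: D_load = D_maint·R ≈ 136 × 1.14286 ≈ 155.43 mg.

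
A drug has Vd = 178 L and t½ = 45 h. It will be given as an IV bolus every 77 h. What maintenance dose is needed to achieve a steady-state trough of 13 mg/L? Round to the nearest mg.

5262 mg

τ/t½ = 77/45 ≈ 1.7111, so f = (1/2)^(77/45) ≈ 0.305425.
Cmin,ss = (D/Vd)·f/(1−f), so D = Cmin,ss·Vd·(1−f)/f.
D = 13 × 178 × (1−f)/f ≈ 13 × 178 × 2.27413 ≈ 5262.34 mg.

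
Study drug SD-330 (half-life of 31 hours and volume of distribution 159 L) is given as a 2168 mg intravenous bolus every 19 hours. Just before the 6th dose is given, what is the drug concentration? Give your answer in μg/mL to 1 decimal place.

f = (1/2)^(τ/t½) = (1/2)^(19/31) ≈ 0.6539.
C₀ = D/Vd = 2168/159 ≈ 13.635 μg/mL.
Before the 6th dose, 5 doses have been given. Superposition: Cmin = C₀·(f + f² + … + f^5).
≈ 13.635 × (0.6539 + 0.4276 + 0.2796 + 0.1828 + 0.1196) ≈ 13.635 × 1.6635 ≈ 22.682 μg/mL.

22.7 μg/mL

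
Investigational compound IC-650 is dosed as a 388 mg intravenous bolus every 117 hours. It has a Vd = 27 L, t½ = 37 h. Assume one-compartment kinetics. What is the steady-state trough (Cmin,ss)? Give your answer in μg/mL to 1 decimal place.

1.8 μg/mL

τ/t½ = 117/37 ≈ 3.1622, so fraction remaining f = (1/2)^(117/37) ≈ 0.1117.
Accumulation ratio R = 1/(1 − f) ≈ 1/0.8883 ≈ 1.1257.
Single-dose peak C₀ = D/Vd = 388/27 ≈ 14.370 μg/mL.
Steady-state peak Cmax,ss = C₀·R ≈ 14.370 × 1.1257 ≈ 16.176 μg/mL.
Steady-state trough Cmin,ss = Cmax,ss·f ≈ 16.176 × 0.1117 ≈ 1.807 μg/mL.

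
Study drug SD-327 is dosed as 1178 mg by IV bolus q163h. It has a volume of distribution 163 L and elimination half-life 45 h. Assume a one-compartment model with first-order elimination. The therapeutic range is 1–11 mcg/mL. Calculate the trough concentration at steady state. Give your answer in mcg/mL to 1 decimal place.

k = ln2/t½ = ln2/45 ≈ 0.015403 h⁻¹; fraction remaining f = e^(−kτ) = e^(−0.015403×163) ≈ 0.0812.
Single-dose peak C₀ = D/Vd = 1178/163 ≈ 7.227 mcg/mL.
Steady-state trough Cmin,ss = C₀·f/(1−f) ≈ 7.227 × 0.0812/0.9188 ≈ 0.639 mcg/mL.
Trough 0.6 mcg/mL vs MEC 1 mcg/mL: subtherapeutic.

0.6 mcg/mL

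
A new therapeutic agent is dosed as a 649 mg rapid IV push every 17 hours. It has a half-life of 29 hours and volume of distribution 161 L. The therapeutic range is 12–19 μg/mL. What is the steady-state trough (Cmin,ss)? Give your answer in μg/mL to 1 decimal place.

8.0 μg/mL

k = ln2/t½ = ln2/29 ≈ 0.023902 h⁻¹; fraction remaining f = e^(−kτ) = e^(−0.023902×17) ≈ 0.6661.
Accumulation ratio R = 1/(1 − f) ≈ 1/0.3339 ≈ 2.9949.
Single-dose peak C₀ = D/Vd = 649/161 ≈ 4.031 μg/mL.
Cmax,ss = C₀/(1 − f) ≈ 4.031/0.3339 ≈ 12.072 μg/mL.
One interval later, Cmin,ss = Cmax,ss·e^(−kτ) ≈ 12.072 × 0.6661 ≈ 8.041 μg/mL.
Trough 8.0 μg/mL vs MEC 12 μg/mL: subtherapeutic.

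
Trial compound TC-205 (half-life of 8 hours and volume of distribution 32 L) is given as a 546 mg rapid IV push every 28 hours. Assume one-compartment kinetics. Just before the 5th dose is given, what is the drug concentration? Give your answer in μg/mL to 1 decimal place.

f = (1/2)^(τ/t½) = (1/2)^(28/8) ≈ 0.0884.
C₀ = D/Vd = 546/32 ≈ 17.062 μg/mL.
Before the 5th dose, 4 doses have been given. Superposition: Cmin = C₀·(f + f² + … + f^4).
≈ 17.062 × (0.0884 + 0.0078 + 0.0007 + 0.0001) ≈ 17.062 × 0.0970 ≈ 1.655 μg/mL.

1.7 μg/mL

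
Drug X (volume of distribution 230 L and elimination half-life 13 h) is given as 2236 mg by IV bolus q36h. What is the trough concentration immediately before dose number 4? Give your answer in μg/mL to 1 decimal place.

f = (1/2)^(τ/t½) = (1/2)^(36/13) ≈ 0.1467.
C₀ = D/Vd = 2236/230 ≈ 9.722 μg/mL.
Before the 4th dose, 3 doses have been given. Superposition: Cmin = C₀·(f + f² + … + f^3).
≈ 9.722 × (0.1467 + 0.0215 + 0.0032) ≈ 9.722 × 0.1714 ≈ 1.666 μg/mL.

1.7 μg/mL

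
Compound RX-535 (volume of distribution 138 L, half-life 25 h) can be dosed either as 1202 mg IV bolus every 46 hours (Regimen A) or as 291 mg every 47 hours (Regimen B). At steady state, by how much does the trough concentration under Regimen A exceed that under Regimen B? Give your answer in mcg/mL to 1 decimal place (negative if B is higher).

Regimen A: f = (1/2)^(46/25) ≈ 0.2793; Cmin,ss = (1202/138)·f/(1−f) ≈ 3.376 mcg/mL.
Regimen B: f = (1/2)^(47/25) ≈ 0.2717; Cmin,ss = (291/138)·f/(1−f) ≈ 0.787 mcg/mL.
Difference ≈ 3.376 − 0.787 ≈ 2.589 mcg/mL.

2.6 mcg/mL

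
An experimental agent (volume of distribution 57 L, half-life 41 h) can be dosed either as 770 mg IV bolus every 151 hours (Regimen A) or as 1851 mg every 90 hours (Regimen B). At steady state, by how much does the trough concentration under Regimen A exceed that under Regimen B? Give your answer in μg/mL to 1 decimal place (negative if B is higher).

-7.9 μg/mL

Regimen A: f = (1/2)^(151/41) ≈ 0.0779; Cmin,ss = (770/57)·f/(1−f) ≈ 1.141 μg/mL.
Regimen B: f = (1/2)^(90/41) ≈ 0.2184; Cmin,ss = (1851/57)·f/(1−f) ≈ 9.074 μg/mL.
Difference ≈ 1.141 − 9.074 ≈ -7.933 μg/mL.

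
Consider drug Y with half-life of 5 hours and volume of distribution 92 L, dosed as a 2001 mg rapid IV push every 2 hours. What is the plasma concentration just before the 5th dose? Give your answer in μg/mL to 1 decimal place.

45.6 μg/mL

f = (1/2)^(τ/t½) = (1/2)^(2/5) ≈ 0.7579.
C₀ = D/Vd = 2001/92 ≈ 21.750 μg/mL.
Before the 5th dose, 4 doses have been given. Superposition: Cmin = C₀·(f + f² + … + f^4).
≈ 21.750 × (0.7579 + 0.5744 + 0.4353 + 0.3299) ≈ 21.750 × 2.0975 ≈ 45.621 μg/mL.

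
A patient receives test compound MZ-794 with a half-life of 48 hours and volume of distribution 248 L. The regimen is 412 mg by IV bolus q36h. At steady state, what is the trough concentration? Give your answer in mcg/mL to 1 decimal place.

Over one 36-h interval, 36/48 ≈ 0.75 half-lives elapse, leaving f ≈ 0.5946 of each dose.
Single-dose peak C₀ = D/Vd = 412/248 ≈ 1.661 mcg/mL.
Steady-state trough Cmin,ss = C₀·f/(1−f) ≈ 1.661 × 0.5946/0.4054 ≈ 2.436 mcg/mL.

2.4 mcg/mL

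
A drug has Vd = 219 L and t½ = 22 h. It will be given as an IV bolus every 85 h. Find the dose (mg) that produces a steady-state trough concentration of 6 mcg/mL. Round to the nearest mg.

τ/t½ = 85/22 ≈ 3.8636, so f = (1/2)^(85/22) ≈ 0.068696.
Cmin,ss = (D/Vd)·f/(1−f), so D = Cmin,ss·Vd·(1−f)/f.
D = 6 × 219 × (1−f)/f ≈ 6 × 219 × 13.55689 ≈ 17813.75 mg.

17814 mg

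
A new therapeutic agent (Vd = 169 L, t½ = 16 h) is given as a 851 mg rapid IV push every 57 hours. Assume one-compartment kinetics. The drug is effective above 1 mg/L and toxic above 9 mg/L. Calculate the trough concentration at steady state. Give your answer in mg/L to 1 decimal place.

Over one 57-h interval, 57/16 ≈ 3.5625 half-lives elapse, leaving f ≈ 0.0846 of each dose.
At steady state, accumulation factor R = 1/(1 − e^(−kτ)) ≈ 1.0924.
Each bolus raises the concentration by D/Vd = 851/169 ≈ 5.036 mg/L.
Cmax,ss = C₀/(1 − f) ≈ 5.036/0.9154 ≈ 5.501 mg/L.
One interval later, Cmin,ss = Cmax,ss·e^(−kτ) ≈ 5.501 × 0.0846 ≈ 0.465 mg/L.
Trough 0.5 mg/L vs MEC 1 mg/L: subtherapeutic.

0.5 mg/L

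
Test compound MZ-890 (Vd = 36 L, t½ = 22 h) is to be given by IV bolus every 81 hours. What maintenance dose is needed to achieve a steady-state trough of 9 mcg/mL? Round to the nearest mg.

3834 mg

τ/t½ = 81/22 ≈ 3.6818, so f = (1/2)^(81/22) ≈ 0.077922.
Cmin,ss = (D/Vd)·f/(1−f), so D = Cmin,ss·Vd·(1−f)/f.
D = 9 × 36 × (1−f)/f ≈ 9 × 36 × 11.83335 ≈ 3834.01 mg.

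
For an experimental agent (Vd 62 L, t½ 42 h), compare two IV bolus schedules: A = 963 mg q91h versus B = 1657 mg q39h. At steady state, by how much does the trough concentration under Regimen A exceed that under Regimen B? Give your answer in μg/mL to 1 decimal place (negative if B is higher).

-25.1 μg/mL

Regimen A: f = (1/2)^(91/42) ≈ 0.2227; Cmin,ss = (963/62)·f/(1−f) ≈ 4.450 μg/mL.
Regimen B: f = (1/2)^(39/42) ≈ 0.5254; Cmin,ss = (1657/62)·f/(1−f) ≈ 29.586 μg/mL.
Difference ≈ 4.450 − 29.586 ≈ -25.136 μg/mL.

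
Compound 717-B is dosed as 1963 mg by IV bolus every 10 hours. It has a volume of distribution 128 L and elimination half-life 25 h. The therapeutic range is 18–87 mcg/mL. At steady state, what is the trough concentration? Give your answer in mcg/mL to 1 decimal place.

τ/t½ = 10/25 ≈ 0.4, so fraction remaining f = (1/2)^(10/25) ≈ 0.7579.
At steady state, accumulation factor R = 1/(1 − e^(−kτ)) ≈ 4.1305.
Each bolus raises the concentration by D/Vd = 1963/128 ≈ 15.336 mcg/mL.
Steady-state peak Cmax,ss = C₀·R ≈ 15.336 × 4.1305 ≈ 63.345 mcg/mL.
One interval later, Cmin,ss = Cmax,ss·e^(−kτ) ≈ 63.345 × 0.7579 ≈ 48.009 mcg/mL.
Trough 48.0 mcg/mL vs MEC 18 mcg/mL: adequate.

48.0 mcg/mL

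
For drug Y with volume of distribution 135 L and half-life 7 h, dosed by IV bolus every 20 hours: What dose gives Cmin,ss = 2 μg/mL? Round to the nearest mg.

τ/t½ = 20/7 ≈ 2.8571, so f = (1/2)^(20/7) ≈ 0.138011.
Cmin,ss = (D/Vd)·f/(1−f), so D = Cmin,ss·Vd·(1−f)/f.
D = 2 × 135 × (1−f)/f ≈ 2 × 135 × 6.24580 ≈ 1686.37 mg.

1686 mg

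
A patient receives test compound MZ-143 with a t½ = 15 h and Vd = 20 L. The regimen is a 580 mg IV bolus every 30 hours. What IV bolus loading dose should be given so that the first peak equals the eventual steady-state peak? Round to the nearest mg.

f = (1/2)^(30/15) ≈ 0.250000; accumulation ratio R = 1/(1−f) ≈ 1.33333.
Loading dose to hit Cmax,ss on first dose: D_load = D_maint·R ≈ 580 × 1.33333 ≈ 773.33 mg.

773 mg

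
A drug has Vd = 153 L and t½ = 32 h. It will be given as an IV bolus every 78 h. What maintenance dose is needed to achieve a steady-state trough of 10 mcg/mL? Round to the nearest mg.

6758 mg

τ/t½ = 78/32 ≈ 2.4375, so f = (1/2)^(78/32) ≈ 0.184603.
Cmin,ss = (D/Vd)·f/(1−f), so D = Cmin,ss·Vd·(1−f)/f.
D = 10 × 153 × (1−f)/f ≈ 10 × 153 × 4.41703 ≈ 6758.06 mg.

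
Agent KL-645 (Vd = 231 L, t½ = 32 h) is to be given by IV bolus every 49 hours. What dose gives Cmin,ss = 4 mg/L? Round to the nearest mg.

τ/t½ = 49/32 ≈ 1.5312, so f = (1/2)^(49/32) ≈ 0.345977.
Cmin,ss = (D/Vd)·f/(1−f), so D = Cmin,ss·Vd·(1−f)/f.
D = 4 × 231 × (1−f)/f ≈ 4 × 231 × 1.89037 ≈ 1746.70 mg.

1747 mg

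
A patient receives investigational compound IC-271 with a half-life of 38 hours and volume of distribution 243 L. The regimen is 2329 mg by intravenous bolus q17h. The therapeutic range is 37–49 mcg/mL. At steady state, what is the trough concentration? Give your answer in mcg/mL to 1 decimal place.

k = ln2/t½ = ln2/38 ≈ 0.018241 h⁻¹; fraction remaining f = e^(−kτ) = e^(−0.018241×17) ≈ 0.7334.
At steady state, accumulation factor R = 1/(1 − e^(−kτ)) ≈ 3.7509.
Each bolus raises the concentration by D/Vd = 2329/243 ≈ 9.584 mcg/mL.
Cmax,ss = C₀/(1 − f) ≈ 9.584/0.2666 ≈ 35.949 mcg/mL.
Steady-state trough Cmin,ss = Cmax,ss·f ≈ 35.949 × 0.7334 ≈ 26.365 mcg/mL.
Trough 26.4 mcg/mL vs MEC 37 mcg/mL: subtherapeutic.

26.4 mcg/mL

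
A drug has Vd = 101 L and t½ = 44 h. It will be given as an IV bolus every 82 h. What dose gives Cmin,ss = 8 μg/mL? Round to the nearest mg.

2133 mg

τ/t½ = 82/44 ≈ 1.8636, so f = (1/2)^(82/44) ≈ 0.274783.
Cmin,ss = (D/Vd)·f/(1−f), so D = Cmin,ss·Vd·(1−f)/f.
D = 8 × 101 × (1−f)/f ≈ 8 × 101 × 2.63924 ≈ 2132.51 mg.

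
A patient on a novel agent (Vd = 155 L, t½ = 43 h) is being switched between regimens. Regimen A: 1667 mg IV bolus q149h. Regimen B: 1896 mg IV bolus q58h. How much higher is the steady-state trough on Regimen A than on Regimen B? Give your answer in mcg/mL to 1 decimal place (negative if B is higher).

Regimen A: f = (1/2)^(149/43) ≈ 0.0906; Cmin,ss = (1667/155)·f/(1−f) ≈ 1.071 mcg/mL.
Regimen B: f = (1/2)^(58/43) ≈ 0.3926; Cmin,ss = (1896/155)·f/(1−f) ≈ 7.906 mcg/mL.
Difference ≈ 1.071 − 7.906 ≈ -6.835 mcg/mL.

-6.8 mcg/mL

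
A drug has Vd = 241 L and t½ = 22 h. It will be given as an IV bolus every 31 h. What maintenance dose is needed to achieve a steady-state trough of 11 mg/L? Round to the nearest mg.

4389 mg

τ/t½ = 31/22 ≈ 1.4091, so f = (1/2)^(31/22) ≈ 0.376549.
Cmin,ss = (D/Vd)·f/(1−f), so D = Cmin,ss·Vd·(1−f)/f.
D = 11 × 241 × (1−f)/f ≈ 11 × 241 × 1.65570 ≈ 4389.26 mg.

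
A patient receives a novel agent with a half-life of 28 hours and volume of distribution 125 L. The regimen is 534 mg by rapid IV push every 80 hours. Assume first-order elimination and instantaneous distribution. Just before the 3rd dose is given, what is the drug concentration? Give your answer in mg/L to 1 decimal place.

f = (1/2)^(τ/t½) = (1/2)^(80/28) ≈ 0.1380.
C₀ = D/Vd = 534/125 ≈ 4.272 mg/L.
Before the 3rd dose, 2 doses have been given. Superposition: Cmin = C₀·(f + f²).
≈ 4.272 × (0.1380 + 0.0190) ≈ 4.272 × 0.1570 ≈ 0.671 mg/L.

0.7 mg/L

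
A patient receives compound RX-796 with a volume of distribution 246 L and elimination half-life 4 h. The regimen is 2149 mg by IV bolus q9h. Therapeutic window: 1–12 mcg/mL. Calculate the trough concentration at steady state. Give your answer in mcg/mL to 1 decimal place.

2.3 mcg/mL

Over one 9-h interval, 9/4 ≈ 2.25 half-lives elapse, leaving f ≈ 0.2102 of each dose.
Accumulation ratio R = 1/(1 − f) ≈ 1/0.7898 ≈ 1.2661.
Each bolus raises the concentration by D/Vd = 2149/246 ≈ 8.736 mcg/mL.
Cmax,ss = C₀/(1 − f) ≈ 8.736/0.7898 ≈ 11.061 mcg/mL.
Steady-state trough Cmin,ss = Cmax,ss·f ≈ 11.061 × 0.2102 ≈ 2.325 mcg/mL.
Trough 2.3 mcg/mL vs MEC 1 mcg/mL: adequate.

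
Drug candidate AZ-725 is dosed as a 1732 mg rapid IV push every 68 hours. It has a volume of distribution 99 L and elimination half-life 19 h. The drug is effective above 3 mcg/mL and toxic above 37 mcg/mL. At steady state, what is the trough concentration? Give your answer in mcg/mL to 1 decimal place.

k = ln2/t½ = ln2/19 ≈ 0.036481 h⁻¹; fraction remaining f = e^(−kτ) = e^(−0.036481×68) ≈ 0.0837.
At steady state, accumulation factor R = 1/(1 − e^(−kτ)) ≈ 1.0913.
Each bolus raises the concentration by D/Vd = 1732/99 ≈ 17.495 mcg/mL.
Cmax,ss = C₀/(1 − f) ≈ 17.495/0.9163 ≈ 19.093 mcg/mL.
Steady-state trough Cmin,ss = Cmax,ss·f ≈ 19.093 × 0.0837 ≈ 1.598 mcg/mL.
Trough 1.6 mcg/mL vs MEC 3 mcg/mL: subtherapeutic.

1.6 mcg/mL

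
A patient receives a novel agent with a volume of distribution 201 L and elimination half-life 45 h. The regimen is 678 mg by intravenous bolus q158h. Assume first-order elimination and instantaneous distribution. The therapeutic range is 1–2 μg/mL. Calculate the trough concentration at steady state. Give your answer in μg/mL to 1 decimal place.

0.3 μg/mL

τ/t½ = 158/45 ≈ 3.5111, so fraction remaining f = (1/2)^(158/45) ≈ 0.0877.
Single-dose peak C₀ = D/Vd = 678/201 ≈ 3.373 μg/mL.
Steady-state trough Cmin,ss = C₀·f/(1−f) ≈ 3.373 × 0.0877/0.9123 ≈ 0.324 μg/mL.
Trough 0.3 μg/mL vs MEC 1 μg/mL: subtherapeutic.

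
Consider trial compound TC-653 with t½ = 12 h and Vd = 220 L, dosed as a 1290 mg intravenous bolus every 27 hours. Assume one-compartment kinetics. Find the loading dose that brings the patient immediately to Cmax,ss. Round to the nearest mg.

f = (1/2)^(27/12) ≈ 0.210224; accumulation ratio R = 1/(1−f) ≈ 1.26618.
Loading dose to hit Cmax,ss on first dose: D_load = D_maint·R ≈ 1290 × 1.26618 ≈ 1633.37 mg.

1633 mg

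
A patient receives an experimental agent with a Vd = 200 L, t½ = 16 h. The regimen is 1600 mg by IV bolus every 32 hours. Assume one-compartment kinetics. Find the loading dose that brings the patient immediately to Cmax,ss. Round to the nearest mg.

f = (1/2)^(32/16) ≈ 0.250000; accumulation ratio R = 1/(1−f) ≈ 1.33333.
Loading dose to hit Cmax,ss on first dose: D_load = D_maint·R ≈ 1600 × 1.33333 ≈ 2133.33 mg.

2133 mg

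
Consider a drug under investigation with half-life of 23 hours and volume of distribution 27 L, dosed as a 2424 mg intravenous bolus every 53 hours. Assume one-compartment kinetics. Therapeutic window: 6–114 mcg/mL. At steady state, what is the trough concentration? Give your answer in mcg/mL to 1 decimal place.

22.8 mcg/mL

τ/t½ = 53/23 ≈ 2.3043, so fraction remaining f = (1/2)^(53/23) ≈ 0.2025.
Accumulation ratio R = 1/(1 − f) ≈ 1/0.7975 ≈ 1.2539.
Single-dose peak C₀ = D/Vd = 2424/27 ≈ 89.778 mcg/mL.
Steady-state peak Cmax,ss = C₀·R ≈ 89.778 × 1.2539 ≈ 112.573 mcg/mL.
Steady-state trough Cmin,ss = Cmax,ss·f ≈ 112.573 × 0.2025 ≈ 22.796 mcg/mL.
Trough 22.8 mcg/mL vs MEC 6 mcg/mL: adequate.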